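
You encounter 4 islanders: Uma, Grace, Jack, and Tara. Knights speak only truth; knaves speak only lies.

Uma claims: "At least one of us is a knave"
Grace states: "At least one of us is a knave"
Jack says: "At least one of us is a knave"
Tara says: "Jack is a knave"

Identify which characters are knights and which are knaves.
Uma is a knight.
Grace is a knight.
Jack is a knight.
Tara is a knave.

Verification:
- Uma (knight) says "At least one of us is a knave" - this is TRUE because Tara is a knave.
- Grace (knight) says "At least one of us is a knave" - this is TRUE because Tara is a knave.
- Jack (knight) says "At least one of us is a knave" - this is TRUE because Tara is a knave.
- Tara (knave) says "Jack is a knave" - this is FALSE (a lie) because Jack is a knight.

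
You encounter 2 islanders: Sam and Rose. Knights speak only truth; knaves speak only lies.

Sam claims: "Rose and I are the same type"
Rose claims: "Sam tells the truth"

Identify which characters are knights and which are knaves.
Sam is a knight.
Rose is a knight.

Verification:
- Sam (knight) says "Rose and I are the same type" - this is TRUE because Sam is a knight and Rose is a knight.
- Rose (knight) says "Sam tells the truth" - this is TRUE because Sam is a knight.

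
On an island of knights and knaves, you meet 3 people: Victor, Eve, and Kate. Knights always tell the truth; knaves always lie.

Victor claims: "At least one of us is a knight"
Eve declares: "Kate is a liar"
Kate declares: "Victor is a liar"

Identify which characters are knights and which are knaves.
Victor is a knight.
Eve is a knight.
Kate is a knave.

Verification:
- Victor (knight) says "At least one of us is a knight" - this is TRUE because Victor and Eve are knights.
- Eve (knight) says "Kate is a liar" - this is TRUE because Kate is a knave.
- Kate (knave) says "Victor is a liar" - this is FALSE (a lie) because Victor is a knight.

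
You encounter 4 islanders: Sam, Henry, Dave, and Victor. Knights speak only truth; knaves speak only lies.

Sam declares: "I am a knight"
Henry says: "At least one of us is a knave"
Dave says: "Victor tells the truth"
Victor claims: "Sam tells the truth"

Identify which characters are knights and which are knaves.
Sam is a knave.
Henry is a knight.
Dave is a knave.
Victor is a knave.

Verification:
- Sam (knave) says "I am a knight" - this is FALSE (a lie) because Sam is a knave.
- Henry (knight) says "At least one of us is a knave" - this is TRUE because Sam, Dave, and Victor are knaves.
- Dave (knave) says "Victor tells the truth" - this is FALSE (a lie) because Victor is a knave.
- Victor (knave) says "Sam tells the truth" - this is FALSE (a lie) because Sam is a knave.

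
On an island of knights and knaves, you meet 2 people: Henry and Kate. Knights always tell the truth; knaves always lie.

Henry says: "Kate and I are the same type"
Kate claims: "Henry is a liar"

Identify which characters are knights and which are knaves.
Henry is a knave.
Kate is a knight.

Verification:
- Henry (knave) says "Kate and I are the same type" - this is FALSE (a lie) because Henry is a knave and Kate is a knight.
- Kate (knight) says "Henry is a liar" - this is TRUE because Henry is a knave.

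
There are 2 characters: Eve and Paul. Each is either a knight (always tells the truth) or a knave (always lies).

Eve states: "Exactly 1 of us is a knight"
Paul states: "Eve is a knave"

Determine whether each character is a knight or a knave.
Eve is a knight.
Paul is a knave.

Verification:
- Eve (knight) says "Exactly 1 of us is a knight" - this is TRUE because there are 1 knights.
- Paul (knave) says "Eve is a knave" - this is FALSE (a lie) because Eve is a knight.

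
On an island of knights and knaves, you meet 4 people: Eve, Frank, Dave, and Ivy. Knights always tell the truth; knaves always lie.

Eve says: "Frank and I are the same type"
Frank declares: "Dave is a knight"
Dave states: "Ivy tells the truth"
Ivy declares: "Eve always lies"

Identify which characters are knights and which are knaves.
Eve is a knave.
Frank is a knight.
Dave is a knight.
Ivy is a knight.

Verification:
- Eve (knave) says "Frank and I are the same type" - this is FALSE (a lie) because Eve is a knave and Frank is a knight.
- Frank (knight) says "Dave is a knight" - this is TRUE because Dave is a knight.
- Dave (knight) says "Ivy tells the truth" - this is TRUE because Ivy is a knight.
- Ivy (knight) says "Eve always lies" - this is TRUE because Eve is a knave.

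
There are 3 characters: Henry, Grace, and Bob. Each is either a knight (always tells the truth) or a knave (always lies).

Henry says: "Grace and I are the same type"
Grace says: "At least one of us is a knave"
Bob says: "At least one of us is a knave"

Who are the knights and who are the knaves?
Henry is a knave.
Grace is a knight.
Bob is a knight.

Verification:
- Henry (knave) says "Grace and I are the same type" - this is FALSE (a lie) because Henry is a knave and Grace is a knight.
- Grace (knight) says "At least one of us is a knave" - this is TRUE because Henry is a knave.
- Bob (knight) says "At least one of us is a knave" - this is TRUE because Henry is a knave.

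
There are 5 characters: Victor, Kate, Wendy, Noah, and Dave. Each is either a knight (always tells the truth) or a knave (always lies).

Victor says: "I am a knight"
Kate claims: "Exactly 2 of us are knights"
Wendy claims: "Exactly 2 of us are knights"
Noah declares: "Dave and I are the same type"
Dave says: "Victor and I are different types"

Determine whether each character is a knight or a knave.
Victor is a knave.
Kate is a knave.
Wendy is a knave.
Noah is a knave.
Dave is a knight.

Verification:
- Victor (knave) says "I am a knight" - this is FALSE (a lie) because Victor is a knave.
- Kate (knave) says "Exactly 2 of us are knights" - this is FALSE (a lie) because there are 1 knights.
- Wendy (knave) says "Exactly 2 of us are knights" - this is FALSE (a lie) because there are 1 knights.
- Noah (knave) says "Dave and I are the same type" - this is FALSE (a lie) because Noah is a knave and Dave is a knight.
- Dave (knight) says "Victor and I are different types" - this is TRUE because Dave is a knight and Victor is a knave.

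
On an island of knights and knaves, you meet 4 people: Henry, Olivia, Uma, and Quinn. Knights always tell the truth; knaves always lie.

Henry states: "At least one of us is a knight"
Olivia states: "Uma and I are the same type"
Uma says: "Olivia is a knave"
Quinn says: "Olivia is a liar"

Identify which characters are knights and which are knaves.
Henry is a knight.
Olivia is a knave.
Uma is a knight.
Quinn is a knight.

Verification:
- Henry (knight) says "At least one of us is a knight" - this is TRUE because Henry, Uma, and Quinn are knights.
- Olivia (knave) says "Uma and I are the same type" - this is FALSE (a lie) because Olivia is a knave and Uma is a knight.
- Uma (knight) says "Olivia is a knave" - this is TRUE because Olivia is a knave.
- Quinn (knight) says "Olivia is a liar" - this is TRUE because Olivia is a knave.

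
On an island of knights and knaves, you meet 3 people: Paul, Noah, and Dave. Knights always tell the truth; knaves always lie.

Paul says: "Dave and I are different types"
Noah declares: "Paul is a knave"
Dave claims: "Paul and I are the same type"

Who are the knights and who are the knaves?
Paul is a knight.
Noah is a knave.
Dave is a knave.

Verification:
- Paul (knight) says "Dave and I are different types" - this is TRUE because Paul is a knight and Dave is a knave.
- Noah (knave) says "Paul is a knave" - this is FALSE (a lie) because Paul is a knight.
- Dave (knave) says "Paul and I are the same type" - this is FALSE (a lie) because Dave is a knave and Paul is a knight.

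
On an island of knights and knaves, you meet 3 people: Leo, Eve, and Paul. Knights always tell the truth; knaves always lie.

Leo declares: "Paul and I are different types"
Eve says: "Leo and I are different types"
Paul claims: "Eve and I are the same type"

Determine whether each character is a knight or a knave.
Leo is a knave.
Eve is a knight.
Paul is a knave.

Verification:
- Leo (knave) says "Paul and I are different types" - this is FALSE (a lie) because Leo is a knave and Paul is a knave.
- Eve (knight) says "Leo and I are different types" - this is TRUE because Eve is a knight and Leo is a knave.
- Paul (knave) says "Eve and I are the same type" - this is FALSE (a lie) because Paul is a knave and Eve is a knight.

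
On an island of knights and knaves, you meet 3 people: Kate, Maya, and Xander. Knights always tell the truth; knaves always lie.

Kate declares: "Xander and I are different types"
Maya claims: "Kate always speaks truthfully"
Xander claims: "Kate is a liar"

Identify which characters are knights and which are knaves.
Kate is a knight.
Maya is a knight.
Xander is a knave.

Verification:
- Kate (knight) says "Xander and I are different types" - this is TRUE because Kate is a knight and Xander is a knave.
- Maya (knight) says "Kate always speaks truthfully" - this is TRUE because Kate is a knight.
- Xander (knave) says "Kate is a liar" - this is FALSE (a lie) because Kate is a knight.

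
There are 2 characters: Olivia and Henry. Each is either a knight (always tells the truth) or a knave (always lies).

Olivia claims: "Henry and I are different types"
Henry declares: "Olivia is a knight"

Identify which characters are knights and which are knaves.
Olivia is a knave.
Henry is a knave.

Verification:
- Olivia (knave) says "Henry and I are different types" - this is FALSE (a lie) because Olivia is a knave and Henry is a knave.
- Henry (knave) says "Olivia is a knight" - this is FALSE (a lie) because Olivia is a knave.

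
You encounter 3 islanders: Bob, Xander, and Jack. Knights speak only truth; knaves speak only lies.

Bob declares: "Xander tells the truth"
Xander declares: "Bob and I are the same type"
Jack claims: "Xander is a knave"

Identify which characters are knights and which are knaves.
Bob is a knight.
Xander is a knight.
Jack is a knave.

Verification:
- Bob (knight) says "Xander tells the truth" - this is TRUE because Xander is a knight.
- Xander (knight) says "Bob and I are the same type" - this is TRUE because Xander is a knight and Bob is a knight.
- Jack (knave) says "Xander is a knave" - this is FALSE (a lie) because Xander is a knight.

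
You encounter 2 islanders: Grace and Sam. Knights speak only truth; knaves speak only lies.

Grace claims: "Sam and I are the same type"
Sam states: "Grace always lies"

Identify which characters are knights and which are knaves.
Grace is a knave.
Sam is a knight.

Verification:
- Grace (knave) says "Sam and I are the same type" - this is FALSE (a lie) because Grace is a knave and Sam is a knight.
- Sam (knight) says "Grace always lies" - this is TRUE because Grace is a knave.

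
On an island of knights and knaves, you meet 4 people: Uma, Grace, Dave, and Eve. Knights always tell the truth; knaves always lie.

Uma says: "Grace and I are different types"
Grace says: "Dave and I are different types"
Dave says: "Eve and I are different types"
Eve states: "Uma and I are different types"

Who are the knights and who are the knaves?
Uma is a knave.
Grace is a knave.
Dave is a knave.
Eve is a knave.

Verification:
- Uma (knave) says "Grace and I are different types" - this is FALSE (a lie) because Uma is a knave and Grace is a knave.
- Grace (knave) says "Dave and I are different types" - this is FALSE (a lie) because Grace is a knave and Dave is a knave.
- Dave (knave) says "Eve and I are different types" - this is FALSE (a lie) because Dave is a knave and Eve is a knave.
- Eve (knave) says "Uma and I are different types" - this is FALSE (a lie) because Eve is a knave and Uma is a knave.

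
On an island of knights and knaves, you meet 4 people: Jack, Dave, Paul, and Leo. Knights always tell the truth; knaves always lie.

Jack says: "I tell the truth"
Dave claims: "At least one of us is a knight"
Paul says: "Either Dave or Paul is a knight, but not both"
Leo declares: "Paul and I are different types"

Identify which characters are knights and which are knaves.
Jack is a knave.
Dave is a knave.
Paul is a knave.
Leo is a knave.

Verification:
- Jack (knave) says "I tell the truth" - this is FALSE (a lie) because Jack is a knave.
- Dave (knave) says "At least one of us is a knight" - this is FALSE (a lie) because no one is a knight.
- Paul (knave) says "Either Dave or Paul is a knight, but not both" - this is FALSE (a lie) because Dave is a knave and Paul is a knave.
- Leo (knave) says "Paul and I are different types" - this is FALSE (a lie) because Leo is a knave and Paul is a knave.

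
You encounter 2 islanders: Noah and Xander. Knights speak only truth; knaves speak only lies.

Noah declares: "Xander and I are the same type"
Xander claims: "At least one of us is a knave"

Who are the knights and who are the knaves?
Noah is a knave.
Xander is a knight.

Verification:
- Noah (knave) says "Xander and I are the same type" - this is FALSE (a lie) because Noah is a knave and Xander is a knight.
- Xander (knight) says "At least one of us is a knave" - this is TRUE because Noah is a knave.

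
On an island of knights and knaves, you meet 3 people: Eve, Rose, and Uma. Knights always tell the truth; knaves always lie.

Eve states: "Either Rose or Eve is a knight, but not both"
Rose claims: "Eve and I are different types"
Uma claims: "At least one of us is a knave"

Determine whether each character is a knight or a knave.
Eve is a knave.
Rose is a knave.
Uma is a knight.

Verification:
- Eve (knave) says "Either Rose or Eve is a knight, but not both" - this is FALSE (a lie) because Rose is a knave and Eve is a knave.
- Rose (knave) says "Eve and I are different types" - this is FALSE (a lie) because Rose is a knave and Eve is a knave.
- Uma (knight) says "At least one of us is a knave" - this is TRUE because Eve and Rose are knaves.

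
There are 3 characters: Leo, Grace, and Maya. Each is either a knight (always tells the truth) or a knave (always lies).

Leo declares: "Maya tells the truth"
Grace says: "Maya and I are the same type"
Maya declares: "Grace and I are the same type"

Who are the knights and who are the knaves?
Leo is a knight.
Grace is a knight.
Maya is a knight.

Verification:
- Leo (knight) says "Maya tells the truth" - this is TRUE because Maya is a knight.
- Grace (knight) says "Maya and I are the same type" - this is TRUE because Grace is a knight and Maya is a knight.
- Maya (knight) says "Grace and I are the same type" - this is TRUE because Maya is a knight and Grace is a knight.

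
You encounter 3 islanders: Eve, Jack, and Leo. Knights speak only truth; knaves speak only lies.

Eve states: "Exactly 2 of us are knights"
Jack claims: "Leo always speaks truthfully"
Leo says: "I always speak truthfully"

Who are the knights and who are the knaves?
Eve is a knave.
Jack is a knave.
Leo is a knave.

Verification:
- Eve (knave) says "Exactly 2 of us are knights" - this is FALSE (a lie) because there are 0 knights.
- Jack (knave) says "Leo always speaks truthfully" - this is FALSE (a lie) because Leo is a knave.
- Leo (knave) says "I always speak truthfully" - this is FALSE (a lie) because Leo is a knave.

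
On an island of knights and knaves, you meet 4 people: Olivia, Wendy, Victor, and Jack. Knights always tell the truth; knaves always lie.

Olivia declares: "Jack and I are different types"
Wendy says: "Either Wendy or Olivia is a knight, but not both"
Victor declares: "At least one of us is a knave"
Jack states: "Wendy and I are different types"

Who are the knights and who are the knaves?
Olivia is a knave.
Wendy is a knave.
Victor is a knight.
Jack is a knave.

Verification:
- Olivia (knave) says "Jack and I are different types" - this is FALSE (a lie) because Olivia is a knave and Jack is a knave.
- Wendy (knave) says "Either Wendy or Olivia is a knight, but not both" - this is FALSE (a lie) because Wendy is a knave and Olivia is a knave.
- Victor (knight) says "At least one of us is a knave" - this is TRUE because Olivia, Wendy, and Jack are knaves.
- Jack (knave) says "Wendy and I are different types" - this is FALSE (a lie) because Jack is a knave and Wendy is a knave.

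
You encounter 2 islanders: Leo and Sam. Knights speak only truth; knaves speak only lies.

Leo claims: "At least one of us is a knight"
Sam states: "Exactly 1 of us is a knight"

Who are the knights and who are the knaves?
Leo is a knave.
Sam is a knave.

Verification:
- Leo (knave) says "At least one of us is a knight" - this is FALSE (a lie) because no one is a knight.
- Sam (knave) says "Exactly 1 of us is a knight" - this is FALSE (a lie) because there are 0 knights.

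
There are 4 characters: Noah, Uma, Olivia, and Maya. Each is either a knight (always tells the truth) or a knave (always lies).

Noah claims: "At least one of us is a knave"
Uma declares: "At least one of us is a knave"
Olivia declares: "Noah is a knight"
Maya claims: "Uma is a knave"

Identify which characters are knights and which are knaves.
Noah is a knight.
Uma is a knight.
Olivia is a knight.
Maya is a knave.

Verification:
- Noah (knight) says "At least one of us is a knave" - this is TRUE because Maya is a knave.
- Uma (knight) says "At least one of us is a knave" - this is TRUE because Maya is a knave.
- Olivia (knight) says "Noah is a knight" - this is TRUE because Noah is a knight.
- Maya (knave) says "Uma is a knave" - this is FALSE (a lie) because Uma is a knight.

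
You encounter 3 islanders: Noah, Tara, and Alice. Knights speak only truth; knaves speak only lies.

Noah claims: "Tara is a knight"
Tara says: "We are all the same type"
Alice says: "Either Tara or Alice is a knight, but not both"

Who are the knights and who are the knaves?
Noah is a knave.
Tara is a knave.
Alice is a knight.

Verification:
- Noah (knave) says "Tara is a knight" - this is FALSE (a lie) because Tara is a knave.
- Tara (knave) says "We are all the same type" - this is FALSE (a lie) because Alice is a knight and Noah and Tara are knaves.
- Alice (knight) says "Either Tara or Alice is a knight, but not both" - this is TRUE because Tara is a knave and Alice is a knight.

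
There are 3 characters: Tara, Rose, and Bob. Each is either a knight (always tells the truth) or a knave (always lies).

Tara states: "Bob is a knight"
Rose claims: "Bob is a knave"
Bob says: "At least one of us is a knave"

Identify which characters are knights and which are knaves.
Tara is a knight.
Rose is a knave.
Bob is a knight.

Verification:
- Tara (knight) says "Bob is a knight" - this is TRUE because Bob is a knight.
- Rose (knave) says "Bob is a knave" - this is FALSE (a lie) because Bob is a knight.
- Bob (knight) says "At least one of us is a knave" - this is TRUE because Rose is a knave.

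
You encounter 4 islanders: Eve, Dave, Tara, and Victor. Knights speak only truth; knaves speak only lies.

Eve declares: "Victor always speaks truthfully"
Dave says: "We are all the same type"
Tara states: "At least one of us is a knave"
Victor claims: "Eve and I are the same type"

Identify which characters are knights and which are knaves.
Eve is a knight.
Dave is a knave.
Tara is a knight.
Victor is a knight.

Verification:
- Eve (knight) says "Victor always speaks truthfully" - this is TRUE because Victor is a knight.
- Dave (knave) says "We are all the same type" - this is FALSE (a lie) because Eve, Tara, and Victor are knights and Dave is a knave.
- Tara (knight) says "At least one of us is a knave" - this is TRUE because Dave is a knave.
- Victor (knight) says "Eve and I are the same type" - this is TRUE because Victor is a knight and Eve is a knight.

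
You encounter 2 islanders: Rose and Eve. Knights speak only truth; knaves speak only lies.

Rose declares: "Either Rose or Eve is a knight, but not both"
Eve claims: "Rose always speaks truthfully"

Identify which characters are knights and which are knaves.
Rose is a knave.
Eve is a knave.

Verification:
- Rose (knave) says "Either Rose or Eve is a knight, but not both" - this is FALSE (a lie) because Rose is a knave and Eve is a knave.
- Eve (knave) says "Rose always speaks truthfully" - this is FALSE (a lie) because Rose is a knave.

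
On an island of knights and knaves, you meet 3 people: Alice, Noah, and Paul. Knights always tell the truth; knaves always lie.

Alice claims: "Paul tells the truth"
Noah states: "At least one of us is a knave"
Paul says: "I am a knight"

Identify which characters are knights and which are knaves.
Alice is a knave.
Noah is a knight.
Paul is a knave.

Verification:
- Alice (knave) says "Paul tells the truth" - this is FALSE (a lie) because Paul is a knave.
- Noah (knight) says "At least one of us is a knave" - this is TRUE because Alice and Paul are knaves.
- Paul (knave) says "I am a knight" - this is FALSE (a lie) because Paul is a knave.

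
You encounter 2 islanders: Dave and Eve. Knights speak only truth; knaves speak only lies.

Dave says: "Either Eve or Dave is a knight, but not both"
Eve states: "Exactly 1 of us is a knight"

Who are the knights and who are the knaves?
Dave is a knave.
Eve is a knave.

Verification:
- Dave (knave) says "Either Eve or Dave is a knight, but not both" - this is FALSE (a lie) because Eve is a knave and Dave is a knave.
- Eve (knave) says "Exactly 1 of us is a knight" - this is FALSE (a lie) because there are 0 knights.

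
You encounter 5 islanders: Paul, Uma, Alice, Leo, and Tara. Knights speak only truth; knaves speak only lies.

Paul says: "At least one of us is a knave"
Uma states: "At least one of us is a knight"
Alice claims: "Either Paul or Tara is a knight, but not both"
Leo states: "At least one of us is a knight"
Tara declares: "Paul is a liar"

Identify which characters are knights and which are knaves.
Paul is a knight.
Uma is a knight.
Alice is a knight.
Leo is a knight.
Tara is a knave.

Verification:
- Paul (knight) says "At least one of us is a knave" - this is TRUE because Tara is a knave.
- Uma (knight) says "At least one of us is a knight" - this is TRUE because Paul, Uma, Alice, and Leo are knights.
- Alice (knight) says "Either Paul or Tara is a knight, but not both" - this is TRUE because Paul is a knight and Tara is a knave.
- Leo (knight) says "At least one of us is a knight" - this is TRUE because Paul, Uma, Alice, and Leo are knights.
- Tara (knave) says "Paul is a liar" - this is FALSE (a lie) because Paul is a knight.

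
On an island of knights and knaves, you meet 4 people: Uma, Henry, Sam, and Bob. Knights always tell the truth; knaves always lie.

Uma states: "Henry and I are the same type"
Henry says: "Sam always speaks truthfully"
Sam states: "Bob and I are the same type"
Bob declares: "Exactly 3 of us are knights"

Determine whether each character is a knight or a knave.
Uma is a knave.
Henry is a knight.
Sam is a knight.
Bob is a knight.

Verification:
- Uma (knave) says "Henry and I are the same type" - this is FALSE (a lie) because Uma is a knave and Henry is a knight.
- Henry (knight) says "Sam always speaks truthfully" - this is TRUE because Sam is a knight.
- Sam (knight) says "Bob and I are the same type" - this is TRUE because Sam is a knight and Bob is a knight.
- Bob (knight) says "Exactly 3 of us are knights" - this is TRUE because there are 3 knights.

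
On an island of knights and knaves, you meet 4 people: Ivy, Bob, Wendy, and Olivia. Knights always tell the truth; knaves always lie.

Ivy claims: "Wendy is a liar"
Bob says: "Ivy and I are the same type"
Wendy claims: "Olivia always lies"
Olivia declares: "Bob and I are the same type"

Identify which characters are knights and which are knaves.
Ivy is a knight.
Bob is a knight.
Wendy is a knave.
Olivia is a knight.

Verification:
- Ivy (knight) says "Wendy is a liar" - this is TRUE because Wendy is a knave.
- Bob (knight) says "Ivy and I are the same type" - this is TRUE because Bob is a knight and Ivy is a knight.
- Wendy (knave) says "Olivia always lies" - this is FALSE (a lie) because Olivia is a knight.
- Olivia (knight) says "Bob and I are the same type" - this is TRUE because Olivia is a knight and Bob is a knight.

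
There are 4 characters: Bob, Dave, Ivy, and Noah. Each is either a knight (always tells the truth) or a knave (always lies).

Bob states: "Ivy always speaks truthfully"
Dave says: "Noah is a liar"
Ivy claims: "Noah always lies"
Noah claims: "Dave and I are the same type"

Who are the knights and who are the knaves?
Bob is a knight.
Dave is a knight.
Ivy is a knight.
Noah is a knave.

Verification:
- Bob (knight) says "Ivy always speaks truthfully" - this is TRUE because Ivy is a knight.
- Dave (knight) says "Noah is a liar" - this is TRUE because Noah is a knave.
- Ivy (knight) says "Noah always lies" - this is TRUE because Noah is a knave.
- Noah (knave) says "Dave and I are the same type" - this is FALSE (a lie) because Noah is a knave and Dave is a knight.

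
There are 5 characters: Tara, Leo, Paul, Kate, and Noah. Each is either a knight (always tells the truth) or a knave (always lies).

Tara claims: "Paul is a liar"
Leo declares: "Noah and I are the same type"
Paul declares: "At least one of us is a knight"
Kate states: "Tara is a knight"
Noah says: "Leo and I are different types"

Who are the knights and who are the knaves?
Tara is a knave.
Leo is a knave.
Paul is a knight.
Kate is a knave.
Noah is a knight.

Verification:
- Tara (knave) says "Paul is a liar" - this is FALSE (a lie) because Paul is a knight.
- Leo (knave) says "Noah and I are the same type" - this is FALSE (a lie) because Leo is a knave and Noah is a knight.
- Paul (knight) says "At least one of us is a knight" - this is TRUE because Paul and Noah are knights.
- Kate (knave) says "Tara is a knight" - this is FALSE (a lie) because Tara is a knave.
- Noah (knight) says "Leo and I are different types" - this is TRUE because Noah is a knight and Leo is a knave.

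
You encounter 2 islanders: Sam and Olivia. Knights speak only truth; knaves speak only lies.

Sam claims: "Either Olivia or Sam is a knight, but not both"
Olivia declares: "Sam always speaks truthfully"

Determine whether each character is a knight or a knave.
Sam is a knave.
Olivia is a knave.

Verification:
- Sam (knave) says "Either Olivia or Sam is a knight, but not both" - this is FALSE (a lie) because Olivia is a knave and Sam is a knave.
- Olivia (knave) says "Sam always speaks truthfully" - this is FALSE (a lie) because Sam is a knave.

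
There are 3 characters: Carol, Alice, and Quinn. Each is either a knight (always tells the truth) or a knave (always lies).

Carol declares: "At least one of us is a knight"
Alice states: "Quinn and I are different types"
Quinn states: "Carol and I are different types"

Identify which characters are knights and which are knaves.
Carol is a knave.
Alice is a knave.
Quinn is a knave.

Verification:
- Carol (knave) says "At least one of us is a knight" - this is FALSE (a lie) because no one is a knight.
- Alice (knave) says "Quinn and I are different types" - this is FALSE (a lie) because Alice is a knave and Quinn is a knave.
- Quinn (knave) says "Carol and I are different types" - this is FALSE (a lie) because Quinn is a knave and Carol is a knave.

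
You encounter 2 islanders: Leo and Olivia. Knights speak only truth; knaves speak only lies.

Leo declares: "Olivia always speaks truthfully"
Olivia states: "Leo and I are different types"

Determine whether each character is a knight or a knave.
Leo is a knave.
Olivia is a knave.

Verification:
- Leo (knave) says "Olivia always speaks truthfully" - this is FALSE (a lie) because Olivia is a knave.
- Olivia (knave) says "Leo and I are different types" - this is FALSE (a lie) because Olivia is a knave and Leo is a knave.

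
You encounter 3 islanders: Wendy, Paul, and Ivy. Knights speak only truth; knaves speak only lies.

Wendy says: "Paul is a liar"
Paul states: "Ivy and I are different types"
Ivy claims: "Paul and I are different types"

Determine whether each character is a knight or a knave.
Wendy is a knight.
Paul is a knave.
Ivy is a knave.

Verification:
- Wendy (knight) says "Paul is a liar" - this is TRUE because Paul is a knave.
- Paul (knave) says "Ivy and I are different types" - this is FALSE (a lie) because Paul is a knave and Ivy is a knave.
- Ivy (knave) says "Paul and I are different types" - this is FALSE (a lie) because Ivy is a knave and Paul is a knave.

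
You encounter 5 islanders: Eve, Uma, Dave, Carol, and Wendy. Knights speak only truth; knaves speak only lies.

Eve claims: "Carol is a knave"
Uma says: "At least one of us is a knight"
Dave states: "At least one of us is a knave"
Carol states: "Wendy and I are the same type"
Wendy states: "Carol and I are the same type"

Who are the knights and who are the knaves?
Eve is a knave.
Uma is a knight.
Dave is a knight.
Carol is a knight.
Wendy is a knight.

Verification:
- Eve (knave) says "Carol is a knave" - this is FALSE (a lie) because Carol is a knight.
- Uma (knight) says "At least one of us is a knight" - this is TRUE because Uma, Dave, Carol, and Wendy are knights.
- Dave (knight) says "At least one of us is a knave" - this is TRUE because Eve is a knave.
- Carol (knight) says "Wendy and I are the same type" - this is TRUE because Carol is a knight and Wendy is a knight.
- Wendy (knight) says "Carol and I are the same type" - this is TRUE because Wendy is a knight and Carol is a knight.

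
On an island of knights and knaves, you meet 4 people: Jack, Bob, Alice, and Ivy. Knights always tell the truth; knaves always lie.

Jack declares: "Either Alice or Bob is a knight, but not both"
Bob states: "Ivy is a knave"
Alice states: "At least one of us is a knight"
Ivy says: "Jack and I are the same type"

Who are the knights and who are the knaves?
Jack is a knight.
Bob is a knave.
Alice is a knight.
Ivy is a knight.

Verification:
- Jack (knight) says "Either Alice or Bob is a knight, but not both" - this is TRUE because Alice is a knight and Bob is a knave.
- Bob (knave) says "Ivy is a knave" - this is FALSE (a lie) because Ivy is a knight.
- Alice (knight) says "At least one of us is a knight" - this is TRUE because Jack, Alice, and Ivy are knights.
- Ivy (knight) says "Jack and I are the same type" - this is TRUE because Ivy is a knight and Jack is a knight.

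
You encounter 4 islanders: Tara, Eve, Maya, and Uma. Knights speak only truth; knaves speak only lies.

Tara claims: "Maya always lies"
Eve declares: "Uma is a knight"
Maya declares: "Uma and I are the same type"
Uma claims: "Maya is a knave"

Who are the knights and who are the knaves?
Tara is a knight.
Eve is a knight.
Maya is a knave.
Uma is a knight.

Verification:
- Tara (knight) says "Maya always lies" - this is TRUE because Maya is a knave.
- Eve (knight) says "Uma is a knight" - this is TRUE because Uma is a knight.
- Maya (knave) says "Uma and I are the same type" - this is FALSE (a lie) because Maya is a knave and Uma is a knight.
- Uma (knight) says "Maya is a knave" - this is TRUE because Maya is a knave.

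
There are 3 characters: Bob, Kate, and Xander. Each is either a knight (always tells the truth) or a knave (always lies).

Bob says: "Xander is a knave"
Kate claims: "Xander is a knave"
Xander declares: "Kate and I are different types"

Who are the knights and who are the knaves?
Bob is a knave.
Kate is a knave.
Xander is a knight.

Verification:
- Bob (knave) says "Xander is a knave" - this is FALSE (a lie) because Xander is a knight.
- Kate (knave) says "Xander is a knave" - this is FALSE (a lie) because Xander is a knight.
- Xander (knight) says "Kate and I are different types" - this is TRUE because Xander is a knight and Kate is a knave.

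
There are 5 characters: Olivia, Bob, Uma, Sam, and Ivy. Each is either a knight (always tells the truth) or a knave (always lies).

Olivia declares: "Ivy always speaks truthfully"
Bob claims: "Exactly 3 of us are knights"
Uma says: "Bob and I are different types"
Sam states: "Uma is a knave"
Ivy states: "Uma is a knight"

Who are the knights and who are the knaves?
Olivia is a knave.
Bob is a knave.
Uma is a knave.
Sam is a knight.
Ivy is a knave.

Verification:
- Olivia (knave) says "Ivy always speaks truthfully" - this is FALSE (a lie) because Ivy is a knave.
- Bob (knave) says "Exactly 3 of us are knights" - this is FALSE (a lie) because there are 1 knights.
- Uma (knave) says "Bob and I are different types" - this is FALSE (a lie) because Uma is a knave and Bob is a knave.
- Sam (knight) says "Uma is a knave" - this is TRUE because Uma is a knave.
- Ivy (knave) says "Uma is a knight" - this is FALSE (a lie) because Uma is a knave.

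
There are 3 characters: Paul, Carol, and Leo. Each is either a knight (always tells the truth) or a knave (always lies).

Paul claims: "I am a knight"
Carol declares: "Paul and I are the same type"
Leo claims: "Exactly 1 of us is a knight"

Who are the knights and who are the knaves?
Paul is a knight.
Carol is a knight.
Leo is a knave.

Verification:
- Paul (knight) says "I am a knight" - this is TRUE because Paul is a knight.
- Carol (knight) says "Paul and I are the same type" - this is TRUE because Carol is a knight and Paul is a knight.
- Leo (knave) says "Exactly 1 of us is a knight" - this is FALSE (a lie) because there are 2 knights.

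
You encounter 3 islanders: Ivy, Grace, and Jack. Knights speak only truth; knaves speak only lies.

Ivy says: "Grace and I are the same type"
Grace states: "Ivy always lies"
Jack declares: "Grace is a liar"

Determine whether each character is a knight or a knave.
Ivy is a knave.
Grace is a knight.
Jack is a knave.

Verification:
- Ivy (knave) says "Grace and I are the same type" - this is FALSE (a lie) because Ivy is a knave and Grace is a knight.
- Grace (knight) says "Ivy always lies" - this is TRUE because Ivy is a knave.
- Jack (knave) says "Grace is a liar" - this is FALSE (a lie) because Grace is a knight.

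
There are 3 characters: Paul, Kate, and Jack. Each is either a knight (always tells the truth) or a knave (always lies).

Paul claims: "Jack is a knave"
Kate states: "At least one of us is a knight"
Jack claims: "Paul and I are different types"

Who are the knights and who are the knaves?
Paul is a knave.
Kate is a knight.
Jack is a knight.

Verification:
- Paul (knave) says "Jack is a knave" - this is FALSE (a lie) because Jack is a knight.
- Kate (knight) says "At least one of us is a knight" - this is TRUE because Kate and Jack are knights.
- Jack (knight) says "Paul and I are different types" - this is TRUE because Jack is a knight and Paul is a knave.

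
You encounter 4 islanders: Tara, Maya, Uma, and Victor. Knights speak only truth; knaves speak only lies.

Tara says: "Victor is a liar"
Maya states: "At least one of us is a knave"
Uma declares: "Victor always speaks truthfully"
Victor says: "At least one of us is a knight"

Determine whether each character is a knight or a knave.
Tara is a knave.
Maya is a knight.
Uma is a knight.
Victor is a knight.

Verification:
- Tara (knave) says "Victor is a liar" - this is FALSE (a lie) because Victor is a knight.
- Maya (knight) says "At least one of us is a knave" - this is TRUE because Tara is a knave.
- Uma (knight) says "Victor always speaks truthfully" - this is TRUE because Victor is a knight.
- Victor (knight) says "At least one of us is a knight" - this is TRUE because Maya, Uma, and Victor are knights.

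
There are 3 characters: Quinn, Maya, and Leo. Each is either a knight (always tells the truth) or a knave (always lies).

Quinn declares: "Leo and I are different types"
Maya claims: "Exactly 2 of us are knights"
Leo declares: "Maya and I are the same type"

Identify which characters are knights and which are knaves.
Quinn is a knight.
Maya is a knight.
Leo is a knave.

Verification:
- Quinn (knight) says "Leo and I are different types" - this is TRUE because Quinn is a knight and Leo is a knave.
- Maya (knight) says "Exactly 2 of us are knights" - this is TRUE because there are 2 knights.
- Leo (knave) says "Maya and I are the same type" - this is FALSE (a lie) because Leo is a knave and Maya is a knight.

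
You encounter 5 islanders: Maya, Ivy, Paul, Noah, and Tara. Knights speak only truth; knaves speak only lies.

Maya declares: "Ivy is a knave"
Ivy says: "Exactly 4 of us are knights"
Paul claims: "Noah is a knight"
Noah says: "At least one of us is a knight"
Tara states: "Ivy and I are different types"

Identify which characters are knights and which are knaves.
Maya is a knight.
Ivy is a knave.
Paul is a knight.
Noah is a knight.
Tara is a knave.

Verification:
- Maya (knight) says "Ivy is a knave" - this is TRUE because Ivy is a knave.
- Ivy (knave) says "Exactly 4 of us are knights" - this is FALSE (a lie) because there are 3 knights.
- Paul (knight) says "Noah is a knight" - this is TRUE because Noah is a knight.
- Noah (knight) says "At least one of us is a knight" - this is TRUE because Maya, Paul, and Noah are knights.
- Tara (knave) says "Ivy and I are different types" - this is FALSE (a lie) because Tara is a knave and Ivy is a knave.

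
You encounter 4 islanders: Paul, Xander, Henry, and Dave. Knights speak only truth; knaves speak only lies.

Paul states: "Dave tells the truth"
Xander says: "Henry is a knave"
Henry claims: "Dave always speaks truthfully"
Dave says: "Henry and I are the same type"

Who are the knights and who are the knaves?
Paul is a knight.
Xander is a knave.
Henry is a knight.
Dave is a knight.

Verification:
- Paul (knight) says "Dave tells the truth" - this is TRUE because Dave is a knight.
- Xander (knave) says "Henry is a knave" - this is FALSE (a lie) because Henry is a knight.
- Henry (knight) says "Dave always speaks truthfully" - this is TRUE because Dave is a knight.
- Dave (knight) says "Henry and I are the same type" - this is TRUE because Dave is a knight and Henry is a knight.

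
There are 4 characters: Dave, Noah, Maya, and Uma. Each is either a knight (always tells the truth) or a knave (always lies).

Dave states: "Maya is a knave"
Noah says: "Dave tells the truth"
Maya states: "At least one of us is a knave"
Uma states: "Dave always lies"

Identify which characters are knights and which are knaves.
Dave is a knave.
Noah is a knave.
Maya is a knight.
Uma is a knight.

Verification:
- Dave (knave) says "Maya is a knave" - this is FALSE (a lie) because Maya is a knight.
- Noah (knave) says "Dave tells the truth" - this is FALSE (a lie) because Dave is a knave.
- Maya (knight) says "At least one of us is a knave" - this is TRUE because Dave and Noah are knaves.
- Uma (knight) says "Dave always lies" - this is TRUE because Dave is a knave.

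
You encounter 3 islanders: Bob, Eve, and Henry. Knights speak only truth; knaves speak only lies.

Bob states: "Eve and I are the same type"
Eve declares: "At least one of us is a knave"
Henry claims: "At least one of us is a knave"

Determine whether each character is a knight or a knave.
Bob is a knave.
Eve is a knight.
Henry is a knight.

Verification:
- Bob (knave) says "Eve and I are the same type" - this is FALSE (a lie) because Bob is a knave and Eve is a knight.
- Eve (knight) says "At least one of us is a knave" - this is TRUE because Bob is a knave.
- Henry (knight) says "At least one of us is a knave" - this is TRUE because Bob is a knave.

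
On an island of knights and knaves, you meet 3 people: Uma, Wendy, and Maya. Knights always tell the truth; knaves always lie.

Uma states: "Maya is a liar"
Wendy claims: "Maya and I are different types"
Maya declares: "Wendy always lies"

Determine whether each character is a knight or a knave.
Uma is a knight.
Wendy is a knight.
Maya is a knave.

Verification:
- Uma (knight) says "Maya is a liar" - this is TRUE because Maya is a knave.
- Wendy (knight) says "Maya and I are different types" - this is TRUE because Wendy is a knight and Maya is a knave.
- Maya (knave) says "Wendy always lies" - this is FALSE (a lie) because Wendy is a knight.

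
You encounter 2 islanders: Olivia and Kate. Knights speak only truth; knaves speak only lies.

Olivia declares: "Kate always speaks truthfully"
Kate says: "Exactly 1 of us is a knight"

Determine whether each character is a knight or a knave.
Olivia is a knave.
Kate is a knave.

Verification:
- Olivia (knave) says "Kate always speaks truthfully" - this is FALSE (a lie) because Kate is a knave.
- Kate (knave) says "Exactly 1 of us is a knight" - this is FALSE (a lie) because there are 0 knights.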